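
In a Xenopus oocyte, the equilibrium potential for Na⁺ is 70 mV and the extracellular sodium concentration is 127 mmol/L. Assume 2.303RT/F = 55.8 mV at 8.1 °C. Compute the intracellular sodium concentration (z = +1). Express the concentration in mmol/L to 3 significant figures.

7.07 mmol/L

Nernst: E = (55.8/1) · log₁₀([out]/[in]), so log₁₀([out]/[in]) = 70.0 × 1 / 55.8 = 1.2545.
[out]/[in] = 10^(1.2545) = 17.97.
[in] = 127 / 17.97 = 7.068 mmol/L.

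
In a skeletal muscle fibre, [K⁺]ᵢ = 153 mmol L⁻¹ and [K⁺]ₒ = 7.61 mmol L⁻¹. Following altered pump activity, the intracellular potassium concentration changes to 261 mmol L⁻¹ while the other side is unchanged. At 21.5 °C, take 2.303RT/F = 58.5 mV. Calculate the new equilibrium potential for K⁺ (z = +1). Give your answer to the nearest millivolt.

After the shift: [K⁺]_out = 7.61, [K⁺]_in = 261 mmol L⁻¹.
E_new = (58.5/1)·log₁₀(7.61/261) = 58.50 · (-1.5353) = -89.81 mV

-90 mV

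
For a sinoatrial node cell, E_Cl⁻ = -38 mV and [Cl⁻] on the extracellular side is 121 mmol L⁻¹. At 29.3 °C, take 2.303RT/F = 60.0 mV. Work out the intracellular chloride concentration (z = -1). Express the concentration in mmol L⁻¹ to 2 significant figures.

28 mmol L⁻¹

Nernst: E = (60.0/-1) · log₁₀([out]/[in]), so log₁₀([out]/[in]) = -38.0 × -1 / 60.0 = 0.6333.
[out]/[in] = 10^(0.6333) = 4.299.
[in] = 121 / 4.299 = 28.15 mmol L⁻¹.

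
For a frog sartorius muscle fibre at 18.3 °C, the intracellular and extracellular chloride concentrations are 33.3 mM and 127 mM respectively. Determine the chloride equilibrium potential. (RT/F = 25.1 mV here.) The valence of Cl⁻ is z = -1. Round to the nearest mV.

-34 mV

E = (25.1/z) · ln([Cl⁻]_out/[Cl⁻]_in) with z = -1.
For an anion, dividing by z = -1 reverses the sign.
= (25.1/-1) · ln(127/33.3) = -25.10 · ln(3.814)
= -25.10 · (1.3386) = -33.60 mV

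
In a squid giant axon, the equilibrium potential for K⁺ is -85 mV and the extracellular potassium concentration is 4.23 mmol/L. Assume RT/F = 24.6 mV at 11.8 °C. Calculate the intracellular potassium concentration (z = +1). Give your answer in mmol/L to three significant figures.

Nernst: E = (24.6/1) · ln([out]/[in]), so ln([out]/[in]) = -85.0 × 1 / 24.6 = -3.4553.
[out]/[in] = e^(-3.4553) = 0.03158.
[in] = 4.23 / 0.03158 = 134 mmol/L.

134 mmol/L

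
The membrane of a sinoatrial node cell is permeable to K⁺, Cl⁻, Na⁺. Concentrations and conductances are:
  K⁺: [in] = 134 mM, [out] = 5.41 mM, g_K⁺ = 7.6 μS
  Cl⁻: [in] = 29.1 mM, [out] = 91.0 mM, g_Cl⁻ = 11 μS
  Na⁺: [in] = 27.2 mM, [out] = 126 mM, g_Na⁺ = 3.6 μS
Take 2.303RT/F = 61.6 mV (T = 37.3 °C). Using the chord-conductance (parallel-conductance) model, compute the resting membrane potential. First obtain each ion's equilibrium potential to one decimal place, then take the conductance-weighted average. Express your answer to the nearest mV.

E_K⁺ = (61.6/1)·log₁₀(5.41/134) = -85.9 mV
E_Cl⁻ = (61.6/-1)·log₁₀(91.0/29.1) = -30.5 mV
E_Na⁺ = (61.6/1)·log₁₀(126/27.2) = 41.0 mV
Vm = (Σ gᵢEᵢ)/(Σ gᵢ) = (7.6·-85.9 + 11·-30.5 + 3.6·41.0) / (7.6 + 11 + 3.6)
= -840.74 / 22.2 = -37.87 mV

-38 mV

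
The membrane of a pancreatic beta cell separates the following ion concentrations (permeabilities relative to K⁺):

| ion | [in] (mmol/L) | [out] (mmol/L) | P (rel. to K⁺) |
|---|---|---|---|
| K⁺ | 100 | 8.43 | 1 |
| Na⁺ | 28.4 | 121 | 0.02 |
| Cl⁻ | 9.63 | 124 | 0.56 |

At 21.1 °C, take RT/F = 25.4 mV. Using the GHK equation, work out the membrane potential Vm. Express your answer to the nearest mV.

-60 mV

Vm = 25.4 · ln[(Σ P·[cation]ₒ + Σ P·[anion]ᵢ) / (Σ P·[cation]ᵢ + Σ P·[anion]ₒ)]
Numerator = 1×8.43 + 0.02×121 + 0.56×9.63 = 16.24
Denominator = 1×100 + 0.02×28.4 + 0.56×124 = 170
Vm = 25.4 · ln(0.095541) = 25.4 × (-2.3482) = -59.64 mV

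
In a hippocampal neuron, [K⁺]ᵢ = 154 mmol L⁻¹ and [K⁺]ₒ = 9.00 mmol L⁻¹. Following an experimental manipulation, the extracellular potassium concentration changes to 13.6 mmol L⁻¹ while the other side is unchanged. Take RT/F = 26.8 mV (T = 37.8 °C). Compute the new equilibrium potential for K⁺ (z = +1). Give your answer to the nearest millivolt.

After the shift: [K⁺]_out = 13.6, [K⁺]_in = 154 mmol L⁻¹.
E_new = (26.8/1)·ln(13.6/154) = 26.80 · (-2.4269) = -65.04 mV

-65 mV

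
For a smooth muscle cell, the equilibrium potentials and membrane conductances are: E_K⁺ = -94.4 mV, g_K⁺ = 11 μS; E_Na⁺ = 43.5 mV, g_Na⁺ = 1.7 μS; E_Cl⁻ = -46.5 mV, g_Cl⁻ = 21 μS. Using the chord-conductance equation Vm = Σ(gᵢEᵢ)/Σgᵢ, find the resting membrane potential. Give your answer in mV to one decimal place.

-57.6 mV

Σ gᵢEᵢ = 11·(-94.4) + 1.7·(43.5) + 21·(-46.5) = -1940.95
Σ gᵢ = 11 + 1.7 + 21 = 33.7
Vm = -1940.95 / 33.7 = -57.59 mV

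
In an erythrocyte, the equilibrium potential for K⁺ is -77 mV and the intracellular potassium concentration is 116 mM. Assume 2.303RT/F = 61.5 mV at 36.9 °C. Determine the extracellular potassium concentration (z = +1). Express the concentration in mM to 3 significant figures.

Nernst: E = (61.5/1) · log₁₀([out]/[in]), so log₁₀([out]/[in]) = -77.0 × 1 / 61.5 = -1.2520.
[out]/[in] = 10^(-1.2520) = 0.05597.
[out] = 0.05597 × 116 = 6.493 mM.

6.49 mM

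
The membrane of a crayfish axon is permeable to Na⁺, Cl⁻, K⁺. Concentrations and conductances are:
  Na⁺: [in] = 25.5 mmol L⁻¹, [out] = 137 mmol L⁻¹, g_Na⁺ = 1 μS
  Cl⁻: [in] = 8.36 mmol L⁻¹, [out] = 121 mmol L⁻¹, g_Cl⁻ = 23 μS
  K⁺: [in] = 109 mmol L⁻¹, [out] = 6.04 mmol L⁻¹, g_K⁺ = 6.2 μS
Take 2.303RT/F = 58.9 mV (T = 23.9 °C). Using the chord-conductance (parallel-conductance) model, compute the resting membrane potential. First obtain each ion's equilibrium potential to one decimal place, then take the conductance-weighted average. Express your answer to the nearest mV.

E_Na⁺ = (58.9/1)·log₁₀(137/25.5) = 43.0 mV
E_Cl⁻ = (58.9/-1)·log₁₀(121/8.36) = -68.4 mV
E_K⁺ = (58.9/1)·log₁₀(6.04/109) = -74.0 mV
Vm = (Σ gᵢEᵢ)/(Σ gᵢ) = (1·43.0 + 23·-68.4 + 6.2·-74.0) / (1 + 23 + 6.2)
= -1989.00 / 30.2 = -65.86 mV

-66 mV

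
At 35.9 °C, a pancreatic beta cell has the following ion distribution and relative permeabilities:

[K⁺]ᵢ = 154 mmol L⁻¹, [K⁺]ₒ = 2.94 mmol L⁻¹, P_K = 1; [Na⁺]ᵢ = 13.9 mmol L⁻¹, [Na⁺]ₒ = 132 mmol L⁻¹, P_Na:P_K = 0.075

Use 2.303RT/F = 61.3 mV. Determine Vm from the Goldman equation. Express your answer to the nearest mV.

Vm = 61.3 · log₁₀[(Σ P·[cation]ₒ + Σ P·[anion]ᵢ) / (Σ P·[cation]ᵢ + Σ P·[anion]ₒ)]
Numerator = 1×2.94 + 0.075×132 = 12.84
Denominator = 1×154 + 0.075×13.9 = 155
Vm = 61.3 · log₁₀(0.082816) = 61.3 × (-1.0819) = -66.32 mV

-66 mV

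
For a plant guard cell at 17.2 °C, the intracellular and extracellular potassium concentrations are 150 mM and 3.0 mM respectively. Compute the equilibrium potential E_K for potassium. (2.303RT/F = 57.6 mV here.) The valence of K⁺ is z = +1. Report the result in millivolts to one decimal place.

-97.9 mV

E = (57.6/z) · log₁₀([K⁺]_out/[K⁺]_in) with z = +1.
= (57.6/1) · log₁₀(3.0/150) = 57.60 · log₁₀(0.02)
= 57.60 · (-1.6990) = -97.86 mV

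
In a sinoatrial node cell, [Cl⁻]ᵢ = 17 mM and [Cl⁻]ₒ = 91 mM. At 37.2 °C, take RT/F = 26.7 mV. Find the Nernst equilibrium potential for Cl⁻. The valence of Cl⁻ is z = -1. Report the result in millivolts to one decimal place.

-44.8 mV

E = (26.7/z) · ln([Cl⁻]_out/[Cl⁻]_in) with z = -1.
For an anion, dividing by z = -1 reverses the sign.
= (26.7/-1) · ln(91/17) = -26.70 · ln(5.353)
= -26.70 · (1.6776) = -44.79 mV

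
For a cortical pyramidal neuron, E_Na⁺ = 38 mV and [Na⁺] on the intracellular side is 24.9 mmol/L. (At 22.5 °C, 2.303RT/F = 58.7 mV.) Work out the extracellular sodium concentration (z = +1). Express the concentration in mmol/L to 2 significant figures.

110 mmol/L

Nernst: E = (58.7/1) · log₁₀([out]/[in]), so log₁₀([out]/[in]) = 38.0 × 1 / 58.7 = 0.6474.
[out]/[in] = 10^(0.6474) = 4.44.
[out] = 4.44 × 24.9 = 110.6 mmol/L.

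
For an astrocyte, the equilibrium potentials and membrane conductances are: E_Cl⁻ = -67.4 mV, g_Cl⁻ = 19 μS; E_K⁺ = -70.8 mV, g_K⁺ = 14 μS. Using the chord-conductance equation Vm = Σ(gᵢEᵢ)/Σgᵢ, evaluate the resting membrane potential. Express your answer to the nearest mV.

-69 mV

Σ gᵢEᵢ = 19·(-67.4) + 14·(-70.8) = -2271.80
Σ gᵢ = 19 + 14 = 33
Vm = -2271.80 / 33 = -68.84 mV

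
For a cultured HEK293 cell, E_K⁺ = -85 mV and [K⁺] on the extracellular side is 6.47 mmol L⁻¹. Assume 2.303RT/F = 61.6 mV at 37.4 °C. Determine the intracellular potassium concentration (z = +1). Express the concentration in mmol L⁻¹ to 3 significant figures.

Nernst: E = (61.6/1) · log₁₀([out]/[in]), so log₁₀([out]/[in]) = -85.0 × 1 / 61.6 = -1.3799.
[out]/[in] = 10^(-1.3799) = 0.0417.
[in] = 6.47 / 0.0417 = 155.2 mmol L⁻¹.

155 mmol L⁻¹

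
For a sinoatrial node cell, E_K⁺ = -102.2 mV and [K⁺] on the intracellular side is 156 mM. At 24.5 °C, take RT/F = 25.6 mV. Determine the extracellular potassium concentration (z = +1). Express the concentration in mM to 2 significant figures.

2.9 mM

Nernst: E = (25.6/1) · ln([out]/[in]), so ln([out]/[in]) = -102.2 × 1 / 25.6 = -3.9922.
[out]/[in] = e^(-3.9922) = 0.01846.
[out] = 0.01846 × 156 = 2.88 mM.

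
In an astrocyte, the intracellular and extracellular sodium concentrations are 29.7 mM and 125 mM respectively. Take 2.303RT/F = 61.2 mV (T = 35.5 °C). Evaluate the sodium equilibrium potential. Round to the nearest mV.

E = (61.2/z) · log₁₀([Na⁺]_out/[Na⁺]_in) with z = +1.
= (61.2/1) · log₁₀(125/29.7) = 61.20 · log₁₀(4.209)
= 61.20 · (0.6242) = 38.20 mV

38 mV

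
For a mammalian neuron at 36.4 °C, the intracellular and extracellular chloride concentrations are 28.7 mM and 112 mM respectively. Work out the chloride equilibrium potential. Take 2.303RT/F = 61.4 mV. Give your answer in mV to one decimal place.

E = (61.4/z) · log₁₀([Cl⁻]_out/[Cl⁻]_in) with z = -1.
For an anion, dividing by z = -1 reverses the sign.
= (61.4/-1) · log₁₀(112/28.7) = -61.40 · log₁₀(3.902)
= -61.40 · (0.5913) = -36.31 mV

-36.3 mV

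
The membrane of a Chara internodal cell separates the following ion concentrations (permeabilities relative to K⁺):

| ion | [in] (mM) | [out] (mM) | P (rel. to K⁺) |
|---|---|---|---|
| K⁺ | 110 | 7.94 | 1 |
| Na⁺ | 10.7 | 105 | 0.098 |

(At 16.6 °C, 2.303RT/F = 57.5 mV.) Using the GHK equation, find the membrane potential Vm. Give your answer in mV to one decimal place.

-45.1 mV

Vm = 57.5 · log₁₀[(Σ P·[cation]ₒ + Σ P·[anion]ᵢ) / (Σ P·[cation]ᵢ + Σ P·[anion]ₒ)]
Numerator = 1×7.94 + 0.098×105 = 18.23
Denominator = 1×110 + 0.098×10.7 = 111
Vm = 57.5 · log₁₀(0.16416) = 57.5 × (-0.7847) = -45.12 mV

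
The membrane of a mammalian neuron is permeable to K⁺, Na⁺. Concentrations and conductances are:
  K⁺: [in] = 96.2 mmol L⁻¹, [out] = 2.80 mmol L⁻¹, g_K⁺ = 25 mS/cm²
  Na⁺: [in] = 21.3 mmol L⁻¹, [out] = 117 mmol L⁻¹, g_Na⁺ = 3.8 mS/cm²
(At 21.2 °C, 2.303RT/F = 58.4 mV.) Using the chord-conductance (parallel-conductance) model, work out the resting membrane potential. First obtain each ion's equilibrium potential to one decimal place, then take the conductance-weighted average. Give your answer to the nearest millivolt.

E_K⁺ = (58.4/1)·log₁₀(2.80/96.2) = -89.7 mV
E_Na⁺ = (58.4/1)·log₁₀(117/21.3) = 43.2 mV
Vm = (Σ gᵢEᵢ)/(Σ gᵢ) = (25·-89.7 + 3.8·43.2) / (25 + 3.8)
= -2078.34 / 28.8 = -72.16 mV

-72 mV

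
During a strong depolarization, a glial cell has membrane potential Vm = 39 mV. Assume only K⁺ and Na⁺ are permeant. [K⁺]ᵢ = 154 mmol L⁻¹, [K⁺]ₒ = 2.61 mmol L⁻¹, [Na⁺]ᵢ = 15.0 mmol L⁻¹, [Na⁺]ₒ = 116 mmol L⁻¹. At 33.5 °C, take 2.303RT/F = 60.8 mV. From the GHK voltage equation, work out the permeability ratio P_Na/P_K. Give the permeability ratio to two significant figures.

13

Let α = P_Na/P_K. GHK: Vm = 60.8·log₁₀[(Kₒ + α·Naₒ)/(Kᵢ + α·Naᵢ)].
10^(Vm/60.8) = 10^(39.0/60.8) = 4.3797
So 4.3797·(Kᵢ + α·Naᵢ) = Kₒ + α·Naₒ → α = (4.3797·154.0 − 2.61) / (116.0 − 4.3797·15.0)
α = (674.5 − 2.61) / (116.0 − 65.7) = 671.9/50.3 = 13.36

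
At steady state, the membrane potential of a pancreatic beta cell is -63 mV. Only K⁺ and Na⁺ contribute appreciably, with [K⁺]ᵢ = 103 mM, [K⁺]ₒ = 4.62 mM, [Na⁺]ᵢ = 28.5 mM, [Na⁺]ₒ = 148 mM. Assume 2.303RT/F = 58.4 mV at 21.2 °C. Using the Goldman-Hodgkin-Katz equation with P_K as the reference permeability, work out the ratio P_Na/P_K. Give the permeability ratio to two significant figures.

0.027

Let α = P_Na/P_K. GHK: Vm = 58.4·log₁₀[(Kₒ + α·Naₒ)/(Kᵢ + α·Naᵢ)].
10^(Vm/58.4) = 10^(-63.0/58.4) = 0.083413
So 0.083413·(Kᵢ + α·Naᵢ) = Kₒ + α·Naₒ → α = (0.083413·103.0 − 4.62) / (148.0 − 0.083413·28.5)
α = (8.592 − 4.62) / (148.0 − 2.377) = 3.972/145.6 = 0.02727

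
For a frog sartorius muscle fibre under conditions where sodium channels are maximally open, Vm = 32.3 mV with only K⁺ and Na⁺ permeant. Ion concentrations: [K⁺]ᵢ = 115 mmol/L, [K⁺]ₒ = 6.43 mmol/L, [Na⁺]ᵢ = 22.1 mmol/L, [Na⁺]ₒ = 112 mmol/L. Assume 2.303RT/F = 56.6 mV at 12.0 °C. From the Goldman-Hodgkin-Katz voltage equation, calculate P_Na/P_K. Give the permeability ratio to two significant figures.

14

Let α = P_Na/P_K. GHK: Vm = 56.6·log₁₀[(Kₒ + α·Naₒ)/(Kᵢ + α·Naᵢ)].
10^(Vm/56.6) = 10^(32.3/56.6) = 3.7211
So 3.7211·(Kᵢ + α·Naᵢ) = Kₒ + α·Naₒ → α = (3.7211·115.0 − 6.43) / (112.0 − 3.7211·22.1)
α = (427.9 − 6.43) / (112.0 − 82.24) = 421.5/29.76 = 14.16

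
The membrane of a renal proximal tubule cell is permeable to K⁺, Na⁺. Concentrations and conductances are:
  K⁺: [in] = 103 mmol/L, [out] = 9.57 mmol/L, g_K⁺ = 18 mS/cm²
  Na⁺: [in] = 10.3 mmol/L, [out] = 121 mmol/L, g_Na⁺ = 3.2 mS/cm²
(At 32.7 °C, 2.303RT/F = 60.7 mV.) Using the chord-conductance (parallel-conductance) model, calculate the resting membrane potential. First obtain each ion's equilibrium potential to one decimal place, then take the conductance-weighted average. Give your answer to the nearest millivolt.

-43 mV

E_K⁺ = (60.7/1)·log₁₀(9.57/103) = -62.6 mV
E_Na⁺ = (60.7/1)·log₁₀(121/10.3) = 64.9 mV
Vm = (Σ gᵢEᵢ)/(Σ gᵢ) = (18·-62.6 + 3.2·64.9) / (18 + 3.2)
= -919.12 / 21.2 = -43.35 mV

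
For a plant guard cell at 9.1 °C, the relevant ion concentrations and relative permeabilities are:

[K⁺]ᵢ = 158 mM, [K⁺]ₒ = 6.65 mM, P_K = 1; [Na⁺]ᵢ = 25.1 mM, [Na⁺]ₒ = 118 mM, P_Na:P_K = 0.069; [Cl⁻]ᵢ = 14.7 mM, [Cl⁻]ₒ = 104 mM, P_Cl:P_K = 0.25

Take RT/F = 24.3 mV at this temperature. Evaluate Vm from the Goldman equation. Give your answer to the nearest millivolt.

-56 mV

Vm = 24.3 · ln[(Σ P·[cation]ₒ + Σ P·[anion]ᵢ) / (Σ P·[cation]ᵢ + Σ P·[anion]ₒ)]
Numerator = 1×6.65 + 0.069×118 + 0.25×14.7 = 18.47
Denominator = 1×158 + 0.069×25.1 + 0.25×104 = 185.7
Vm = 24.3 · ln(0.099428) = 24.3 × (-2.3083) = -56.09 mV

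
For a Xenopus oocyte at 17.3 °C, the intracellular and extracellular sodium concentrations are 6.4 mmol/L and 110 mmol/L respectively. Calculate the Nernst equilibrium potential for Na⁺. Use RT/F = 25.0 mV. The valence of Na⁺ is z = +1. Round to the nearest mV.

71 mV

E = (25.0/z) · ln([Na⁺]_out/[Na⁺]_in) with z = +1.
= (25.0/1) · ln(110/6.4) = 25.00 · ln(17.19)
= 25.00 · (2.8442) = 71.10 mV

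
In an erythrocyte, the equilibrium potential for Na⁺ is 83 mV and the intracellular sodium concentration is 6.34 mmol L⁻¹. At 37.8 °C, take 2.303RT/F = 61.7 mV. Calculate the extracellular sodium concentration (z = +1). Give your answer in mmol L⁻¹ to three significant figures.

Nernst: E = (61.7/1) · log₁₀([out]/[in]), so log₁₀([out]/[in]) = 83.0 × 1 / 61.7 = 1.3452.
[out]/[in] = 10^(1.3452) = 22.14.
[out] = 22.14 × 6.34 = 140.4 mmol L⁻¹.

140 mmol L⁻¹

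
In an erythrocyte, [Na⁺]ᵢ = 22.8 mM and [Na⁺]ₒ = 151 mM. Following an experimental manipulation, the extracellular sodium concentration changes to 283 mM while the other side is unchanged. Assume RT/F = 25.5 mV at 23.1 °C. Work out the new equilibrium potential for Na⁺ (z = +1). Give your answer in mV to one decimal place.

64.2 mV

After the shift: [Na⁺]_out = 283, [Na⁺]_in = 22.8 mM.
E_new = (25.5/1)·ln(283/22.8) = 25.50 · (2.5187) = 64.23 mV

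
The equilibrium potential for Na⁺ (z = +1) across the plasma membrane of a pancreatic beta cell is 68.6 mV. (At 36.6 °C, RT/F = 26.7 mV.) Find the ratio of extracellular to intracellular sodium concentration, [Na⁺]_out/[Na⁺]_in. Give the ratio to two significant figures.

13

ln([out]/[in]) = E·z/(26.7) = 68.6 × 1 / 26.7 = 2.5693
[out]/[in] = e^(2.5693) = 13.06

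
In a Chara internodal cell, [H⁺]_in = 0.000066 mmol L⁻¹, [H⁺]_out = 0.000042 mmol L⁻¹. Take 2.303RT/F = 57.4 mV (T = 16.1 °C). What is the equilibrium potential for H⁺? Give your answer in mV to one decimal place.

-11.3 mV

E = (57.4/z) · log₁₀([H⁺]_out/[H⁺]_in) with z = +1.
= (57.4/1) · log₁₀(0.000042/0.000066) = 57.40 · log₁₀(0.6364)
= 57.40 · (-0.1963) = -11.27 mV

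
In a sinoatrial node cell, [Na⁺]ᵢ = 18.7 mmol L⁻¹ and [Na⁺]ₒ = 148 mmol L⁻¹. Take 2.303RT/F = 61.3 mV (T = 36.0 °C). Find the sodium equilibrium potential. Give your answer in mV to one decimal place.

E = (61.3/z) · log₁₀([Na⁺]_out/[Na⁺]_in) with z = +1.
= (61.3/1) · log₁₀(148/18.7) = 61.30 · log₁₀(7.914)
= 61.30 · (0.8984) = 55.07 mV

55.1 mV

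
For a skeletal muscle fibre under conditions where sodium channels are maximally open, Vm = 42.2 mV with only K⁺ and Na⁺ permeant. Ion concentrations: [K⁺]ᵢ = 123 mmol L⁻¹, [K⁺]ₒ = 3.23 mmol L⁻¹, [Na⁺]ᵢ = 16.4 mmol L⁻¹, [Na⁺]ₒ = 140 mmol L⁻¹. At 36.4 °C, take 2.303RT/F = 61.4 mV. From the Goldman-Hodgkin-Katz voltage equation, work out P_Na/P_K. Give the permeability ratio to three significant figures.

9.90

Let α = P_Na/P_K. GHK: Vm = 61.4·log₁₀[(Kₒ + α·Naₒ)/(Kᵢ + α·Naᵢ)].
10^(Vm/61.4) = 10^(42.2/61.4) = 4.8674
So 4.8674·(Kᵢ + α·Naᵢ) = Kₒ + α·Naₒ → α = (4.8674·123.0 − 3.23) / (140.0 − 4.8674·16.4)
α = (598.7 − 3.23) / (140.0 − 79.83) = 595.5/60.17 = 9.896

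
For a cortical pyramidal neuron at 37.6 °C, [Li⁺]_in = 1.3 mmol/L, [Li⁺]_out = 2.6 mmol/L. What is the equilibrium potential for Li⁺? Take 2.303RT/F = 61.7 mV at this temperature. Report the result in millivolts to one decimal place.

18.6 mV

E = (61.7/z) · log₁₀([Li⁺]_out/[Li⁺]_in) with z = +1.
= (61.7/1) · log₁₀(2.6/1.3) = 61.70 · log₁₀(2)
= 61.70 · (0.3010) = 18.57 mV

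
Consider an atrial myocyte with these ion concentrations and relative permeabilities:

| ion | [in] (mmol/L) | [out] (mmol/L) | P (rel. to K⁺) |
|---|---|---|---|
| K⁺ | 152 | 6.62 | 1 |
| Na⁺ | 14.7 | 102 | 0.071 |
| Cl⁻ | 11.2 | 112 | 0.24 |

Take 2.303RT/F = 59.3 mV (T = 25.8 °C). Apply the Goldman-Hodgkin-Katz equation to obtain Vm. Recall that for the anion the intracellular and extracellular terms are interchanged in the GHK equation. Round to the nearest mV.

Vm = 59.3 · log₁₀[(Σ P·[cation]ₒ + Σ P·[anion]ᵢ) / (Σ P·[cation]ᵢ + Σ P·[anion]ₒ)]
Numerator = 1×6.62 + 0.071×102 + 0.24×11.2 = 16.55
Denominator = 1×152 + 0.071×14.7 + 0.24×112 = 179.9
Vm = 59.3 · log₁₀(0.091983) = 59.3 × (-1.0363) = -61.45 mV

-61 mV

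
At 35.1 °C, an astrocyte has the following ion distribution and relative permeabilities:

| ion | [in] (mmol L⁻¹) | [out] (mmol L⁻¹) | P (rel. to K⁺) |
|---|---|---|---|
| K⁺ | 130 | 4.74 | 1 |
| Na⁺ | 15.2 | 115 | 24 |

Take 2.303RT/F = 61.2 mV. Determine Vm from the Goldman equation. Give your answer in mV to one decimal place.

Vm = 61.2 · log₁₀[(Σ P·[cation]ₒ + Σ P·[anion]ᵢ) / (Σ P·[cation]ᵢ + Σ P·[anion]ₒ)]
Numerator = 1×4.74 + 24×115 = 2765
Denominator = 1×130 + 24×15.2 = 494.8
Vm = 61.2 · log₁₀(5.5876) = 61.2 × (0.7472) = 45.73 mV

45.7 mV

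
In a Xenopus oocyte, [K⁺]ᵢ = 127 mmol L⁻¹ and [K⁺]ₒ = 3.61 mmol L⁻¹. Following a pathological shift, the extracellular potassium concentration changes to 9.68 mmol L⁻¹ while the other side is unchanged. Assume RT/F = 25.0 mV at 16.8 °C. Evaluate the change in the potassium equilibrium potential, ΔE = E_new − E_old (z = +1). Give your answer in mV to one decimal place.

24.7 mV

E_old = (25.0/1)·ln(3.61/127) = -89.01 mV
E_new = (25.0/1)·ln(9.68/127) = -64.35 mV
ΔE = -64.35 − (-89.01) = 24.66 mV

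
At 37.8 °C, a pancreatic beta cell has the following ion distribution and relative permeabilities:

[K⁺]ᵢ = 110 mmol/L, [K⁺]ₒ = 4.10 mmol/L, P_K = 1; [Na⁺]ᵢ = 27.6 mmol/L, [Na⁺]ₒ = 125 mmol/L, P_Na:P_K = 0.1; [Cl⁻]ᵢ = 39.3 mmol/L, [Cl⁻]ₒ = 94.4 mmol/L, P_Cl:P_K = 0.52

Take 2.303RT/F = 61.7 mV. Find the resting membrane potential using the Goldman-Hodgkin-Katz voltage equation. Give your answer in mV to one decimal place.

-39.5 mV

Vm = 61.7 · log₁₀[(Σ P·[cation]ₒ + Σ P·[anion]ᵢ) / (Σ P·[cation]ᵢ + Σ P·[anion]ₒ)]
Numerator = 1×4.10 + 0.1×125 + 0.52×39.3 = 37.04
Denominator = 1×110 + 0.1×27.6 + 0.52×94.4 = 161.8
Vm = 61.7 · log₁₀(0.22883) = 61.7 × (-0.6405) = -39.52 mV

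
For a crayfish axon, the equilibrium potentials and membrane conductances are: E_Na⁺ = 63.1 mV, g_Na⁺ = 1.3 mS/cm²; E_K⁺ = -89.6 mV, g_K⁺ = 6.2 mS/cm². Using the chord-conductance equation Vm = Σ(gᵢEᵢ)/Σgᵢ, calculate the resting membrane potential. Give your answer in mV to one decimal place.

-63.1 mV

Σ gᵢEᵢ = 1.3·(63.1) + 6.2·(-89.6) = -473.49
Σ gᵢ = 1.3 + 6.2 = 7.5
Vm = -473.49 / 7.5 = -63.13 mV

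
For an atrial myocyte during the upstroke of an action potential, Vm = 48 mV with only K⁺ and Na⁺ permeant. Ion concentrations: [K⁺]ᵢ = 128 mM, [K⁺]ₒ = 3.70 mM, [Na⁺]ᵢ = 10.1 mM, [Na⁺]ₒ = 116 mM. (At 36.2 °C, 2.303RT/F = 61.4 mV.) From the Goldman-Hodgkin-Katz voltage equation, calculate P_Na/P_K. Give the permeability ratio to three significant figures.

14.0

Let α = P_Na/P_K. GHK: Vm = 61.4·log₁₀[(Kₒ + α·Naₒ)/(Kᵢ + α·Naᵢ)].
10^(Vm/61.4) = 10^(48.0/61.4) = 6.05
So 6.05·(Kᵢ + α·Naᵢ) = Kₒ + α·Naₒ → α = (6.05·128.0 − 3.7) / (116.0 − 6.05·10.1)
α = (774.4 − 3.7) / (116.0 − 61.11) = 770.7/54.89 = 14.04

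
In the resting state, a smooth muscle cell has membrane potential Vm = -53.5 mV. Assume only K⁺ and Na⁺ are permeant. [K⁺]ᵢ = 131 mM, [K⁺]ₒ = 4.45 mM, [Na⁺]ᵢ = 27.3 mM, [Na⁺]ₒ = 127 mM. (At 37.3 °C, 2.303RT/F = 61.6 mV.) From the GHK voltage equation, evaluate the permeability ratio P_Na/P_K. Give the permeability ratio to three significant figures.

Let α = P_Na/P_K. GHK: Vm = 61.6·log₁₀[(Kₒ + α·Naₒ)/(Kᵢ + α·Naᵢ)].
10^(Vm/61.6) = 10^(-53.5/61.6) = 0.13536
So 0.13536·(Kᵢ + α·Naᵢ) = Kₒ + α·Naₒ → α = (0.13536·131.0 − 4.45) / (127.0 − 0.13536·27.3)
α = (17.73 − 4.45) / (127.0 − 3.695) = 13.28/123.3 = 0.1077

0.108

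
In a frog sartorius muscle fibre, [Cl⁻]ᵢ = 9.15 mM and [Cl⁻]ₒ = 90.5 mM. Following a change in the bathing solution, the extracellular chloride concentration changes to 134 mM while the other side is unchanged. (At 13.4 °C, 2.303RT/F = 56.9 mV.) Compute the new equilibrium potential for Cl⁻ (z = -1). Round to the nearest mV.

-66 mV

After the shift: [Cl⁻]_out = 134, [Cl⁻]_in = 9.15 mM.
E_new = (56.9/-1)·log₁₀(134/9.15) = -56.90 · (1.1657) = -66.33 mV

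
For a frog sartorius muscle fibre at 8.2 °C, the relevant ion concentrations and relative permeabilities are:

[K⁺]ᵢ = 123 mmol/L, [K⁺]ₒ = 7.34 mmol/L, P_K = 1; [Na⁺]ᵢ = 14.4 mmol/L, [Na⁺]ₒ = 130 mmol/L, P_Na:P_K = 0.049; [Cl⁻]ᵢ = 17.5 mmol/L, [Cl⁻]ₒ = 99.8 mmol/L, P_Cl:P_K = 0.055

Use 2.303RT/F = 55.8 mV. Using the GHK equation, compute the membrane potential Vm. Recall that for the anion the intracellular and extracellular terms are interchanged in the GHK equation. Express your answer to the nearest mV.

-53 mV

Vm = 55.8 · log₁₀[(Σ P·[cation]ₒ + Σ P·[anion]ᵢ) / (Σ P·[cation]ᵢ + Σ P·[anion]ₒ)]
Numerator = 1×7.34 + 0.049×130 + 0.055×17.5 = 14.67
Denominator = 1×123 + 0.049×14.4 + 0.055×99.8 = 129.2
Vm = 55.8 · log₁₀(0.11357) = 55.8 × (-0.9447) = -52.72 mV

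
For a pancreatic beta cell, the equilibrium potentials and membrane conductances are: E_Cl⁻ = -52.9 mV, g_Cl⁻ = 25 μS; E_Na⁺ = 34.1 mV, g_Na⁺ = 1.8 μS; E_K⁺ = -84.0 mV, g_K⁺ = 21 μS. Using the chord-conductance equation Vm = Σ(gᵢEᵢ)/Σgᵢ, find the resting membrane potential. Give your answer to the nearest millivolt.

Σ gᵢEᵢ = 25·(-52.9) + 1.8·(34.1) + 21·(-84.0) = -3025.12
Σ gᵢ = 25 + 1.8 + 21 = 47.8
Vm = -3025.12 / 47.8 = -63.29 mV

-63 mV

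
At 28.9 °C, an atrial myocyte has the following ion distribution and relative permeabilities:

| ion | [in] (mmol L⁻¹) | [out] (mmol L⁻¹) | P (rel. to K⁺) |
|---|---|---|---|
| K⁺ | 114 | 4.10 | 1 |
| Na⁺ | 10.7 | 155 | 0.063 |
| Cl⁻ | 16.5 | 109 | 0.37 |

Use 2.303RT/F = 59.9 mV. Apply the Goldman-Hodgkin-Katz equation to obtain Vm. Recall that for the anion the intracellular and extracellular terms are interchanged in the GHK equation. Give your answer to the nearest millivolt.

-53 mV

Vm = 59.9 · log₁₀[(Σ P·[cation]ₒ + Σ P·[anion]ᵢ) / (Σ P·[cation]ᵢ + Σ P·[anion]ₒ)]
Numerator = 1×4.10 + 0.063×155 + 0.37×16.5 = 19.97
Denominator = 1×114 + 0.063×10.7 + 0.37×109 = 155
Vm = 59.9 · log₁₀(0.12884) = 59.9 × (-0.8900) = -53.31 mV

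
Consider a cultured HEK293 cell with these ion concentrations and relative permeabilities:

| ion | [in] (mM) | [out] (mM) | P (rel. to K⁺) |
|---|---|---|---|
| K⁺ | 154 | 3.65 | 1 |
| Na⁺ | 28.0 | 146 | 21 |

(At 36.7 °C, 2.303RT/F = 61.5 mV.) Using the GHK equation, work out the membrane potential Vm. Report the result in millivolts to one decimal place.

Vm = 61.5 · log₁₀[(Σ P·[cation]ₒ + Σ P·[anion]ᵢ) / (Σ P·[cation]ᵢ + Σ P·[anion]ₒ)]
Numerator = 1×3.65 + 21×146 = 3070
Denominator = 1×154 + 21×28.0 = 742
Vm = 61.5 · log₁₀(4.137) = 61.5 × (0.6167) = 37.93 mV

37.9 mV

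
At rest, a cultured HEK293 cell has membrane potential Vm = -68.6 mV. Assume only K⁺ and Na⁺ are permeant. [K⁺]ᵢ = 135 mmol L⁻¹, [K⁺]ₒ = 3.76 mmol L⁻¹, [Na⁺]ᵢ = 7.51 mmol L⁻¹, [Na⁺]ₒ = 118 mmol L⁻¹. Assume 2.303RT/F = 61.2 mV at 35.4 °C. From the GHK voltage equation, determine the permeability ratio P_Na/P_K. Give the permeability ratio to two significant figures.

0.055

Let α = P_Na/P_K. GHK: Vm = 61.2·log₁₀[(Kₒ + α·Naₒ)/(Kᵢ + α·Naᵢ)].
10^(Vm/61.2) = 10^(-68.6/61.2) = 0.075698
So 0.075698·(Kᵢ + α·Naᵢ) = Kₒ + α·Naₒ → α = (0.075698·135.0 − 3.76) / (118.0 − 0.075698·7.51)
α = (10.22 − 3.76) / (118.0 − 0.5685) = 6.459/117.4 = 0.055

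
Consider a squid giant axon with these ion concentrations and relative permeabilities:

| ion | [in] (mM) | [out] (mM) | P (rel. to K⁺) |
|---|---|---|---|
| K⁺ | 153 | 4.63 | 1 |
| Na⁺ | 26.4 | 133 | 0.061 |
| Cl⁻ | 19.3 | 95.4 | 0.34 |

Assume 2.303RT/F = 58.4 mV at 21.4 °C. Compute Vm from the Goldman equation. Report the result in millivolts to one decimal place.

Vm = 58.4 · log₁₀[(Σ P·[cation]ₒ + Σ P·[anion]ᵢ) / (Σ P·[cation]ᵢ + Σ P·[anion]ₒ)]
Numerator = 1×4.63 + 0.061×133 + 0.34×19.3 = 19.3
Denominator = 1×153 + 0.061×26.4 + 0.34×95.4 = 187
Vm = 58.4 · log₁₀(0.10321) = 58.4 × (-0.9863) = -57.60 mV

-57.6 mV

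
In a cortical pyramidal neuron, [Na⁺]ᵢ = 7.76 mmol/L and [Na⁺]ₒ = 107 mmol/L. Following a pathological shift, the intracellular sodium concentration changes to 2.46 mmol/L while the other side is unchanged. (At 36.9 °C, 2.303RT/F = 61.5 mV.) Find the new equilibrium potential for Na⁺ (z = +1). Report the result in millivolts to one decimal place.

100.8 mV

After the shift: [Na⁺]_out = 107, [Na⁺]_in = 2.46 mmol/L.
E_new = (61.5/1)·log₁₀(107/2.46) = 61.50 · (1.6384) = 100.76 mV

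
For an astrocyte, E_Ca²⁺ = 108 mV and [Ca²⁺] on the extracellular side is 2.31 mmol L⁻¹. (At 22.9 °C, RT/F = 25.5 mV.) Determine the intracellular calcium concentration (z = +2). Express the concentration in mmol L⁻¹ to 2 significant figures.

Nernst: E = (25.5/2) · ln([out]/[in]), so ln([out]/[in]) = 108.0 × 2 / 25.5 = 8.4706.
[out]/[in] = e^(8.4706) = 4772.
[in] = 2.31 / 4772 = 0.000484 mmol L⁻¹.

0.00048 mmol L⁻¹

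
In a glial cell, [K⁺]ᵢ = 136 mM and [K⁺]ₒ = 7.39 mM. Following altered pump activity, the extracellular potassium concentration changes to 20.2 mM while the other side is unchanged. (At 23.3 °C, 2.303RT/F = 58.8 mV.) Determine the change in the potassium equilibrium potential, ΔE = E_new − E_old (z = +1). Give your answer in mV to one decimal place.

E_old = (58.8/1)·log₁₀(7.39/136) = -74.38 mV
E_new = (58.8/1)·log₁₀(20.2/136) = -48.70 mV
ΔE = -48.70 − (-74.38) = 25.68 mV

25.7 mV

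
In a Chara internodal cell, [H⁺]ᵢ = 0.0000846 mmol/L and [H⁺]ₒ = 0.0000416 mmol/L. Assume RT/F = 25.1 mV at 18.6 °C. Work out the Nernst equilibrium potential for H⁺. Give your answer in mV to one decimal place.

-17.8 mV

E = (25.1/z) · ln([H⁺]_out/[H⁺]_in) with z = +1.
= (25.1/1) · ln(0.0000416/0.0000846) = 25.10 · ln(0.4917)
= 25.10 · (-0.7098) = -17.82 mV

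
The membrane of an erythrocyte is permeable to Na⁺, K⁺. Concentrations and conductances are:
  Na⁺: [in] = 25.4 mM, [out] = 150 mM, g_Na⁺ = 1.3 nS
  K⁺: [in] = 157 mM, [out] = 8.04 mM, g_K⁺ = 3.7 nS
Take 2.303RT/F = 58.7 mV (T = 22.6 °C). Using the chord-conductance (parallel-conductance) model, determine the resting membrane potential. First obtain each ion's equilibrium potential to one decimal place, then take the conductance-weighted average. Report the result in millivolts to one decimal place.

-44.3 mV

E_Na⁺ = (58.7/1)·log₁₀(150/25.4) = 45.3 mV
E_K⁺ = (58.7/1)·log₁₀(8.04/157) = -75.8 mV
Vm = (Σ gᵢEᵢ)/(Σ gᵢ) = (1.3·45.3 + 3.7·-75.8) / (1.3 + 3.7)
= -221.57 / 5 = -44.31 mV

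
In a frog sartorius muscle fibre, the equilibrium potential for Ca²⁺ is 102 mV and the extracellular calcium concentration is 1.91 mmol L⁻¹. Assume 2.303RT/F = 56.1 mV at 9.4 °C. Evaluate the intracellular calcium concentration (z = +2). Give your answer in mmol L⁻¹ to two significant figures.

0.00044 mmol L⁻¹

Nernst: E = (56.1/2) · log₁₀([out]/[in]), so log₁₀([out]/[in]) = 102.0 × 2 / 56.1 = 3.6364.
[out]/[in] = 10^(3.6364) = 4329.
[in] = 1.91 / 4329 = 0.0004412 mmol L⁻¹.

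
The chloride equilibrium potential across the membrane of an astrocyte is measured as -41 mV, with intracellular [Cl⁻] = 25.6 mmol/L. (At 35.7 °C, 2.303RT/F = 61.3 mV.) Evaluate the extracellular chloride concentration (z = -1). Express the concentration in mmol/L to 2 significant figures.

120 mmol/L

Nernst: E = (61.3/-1) · log₁₀([out]/[in]), so log₁₀([out]/[in]) = -41.0 × -1 / 61.3 = 0.6688.
[out]/[in] = 10^(0.6688) = 4.665.
[out] = 4.665 × 25.6 = 119.4 mmol/L.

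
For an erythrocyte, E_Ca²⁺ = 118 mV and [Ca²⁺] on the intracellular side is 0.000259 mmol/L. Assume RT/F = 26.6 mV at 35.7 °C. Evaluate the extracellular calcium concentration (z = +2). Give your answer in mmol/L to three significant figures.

1.85 mmol/L

Nernst: E = (26.6/2) · ln([out]/[in]), so ln([out]/[in]) = 118.0 × 2 / 26.6 = 8.8722.
[out]/[in] = e^(8.8722) = 7131.
[out] = 7131 × 0.000259 = 1.847 mmol/L.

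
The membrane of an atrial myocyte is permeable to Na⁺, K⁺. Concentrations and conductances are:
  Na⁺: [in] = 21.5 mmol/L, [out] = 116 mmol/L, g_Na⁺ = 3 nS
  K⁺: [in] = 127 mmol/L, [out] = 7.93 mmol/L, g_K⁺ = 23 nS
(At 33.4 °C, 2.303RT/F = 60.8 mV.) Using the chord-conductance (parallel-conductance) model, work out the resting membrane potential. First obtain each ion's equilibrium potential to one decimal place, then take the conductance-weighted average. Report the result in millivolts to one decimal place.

-59.6 mV

E_Na⁺ = (60.8/1)·log₁₀(116/21.5) = 44.5 mV
E_K⁺ = (60.8/1)·log₁₀(7.93/127) = -73.2 mV
Vm = (Σ gᵢEᵢ)/(Σ gᵢ) = (3·44.5 + 23·-73.2) / (3 + 23)
= -1550.10 / 26 = -59.62 mV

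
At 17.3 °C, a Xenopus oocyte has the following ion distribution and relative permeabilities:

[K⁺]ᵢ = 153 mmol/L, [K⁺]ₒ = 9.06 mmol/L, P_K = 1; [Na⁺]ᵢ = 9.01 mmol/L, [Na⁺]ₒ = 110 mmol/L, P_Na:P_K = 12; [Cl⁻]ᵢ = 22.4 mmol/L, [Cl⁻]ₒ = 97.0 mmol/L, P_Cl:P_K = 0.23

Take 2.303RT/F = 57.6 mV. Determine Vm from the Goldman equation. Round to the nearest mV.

39 mV

Vm = 57.6 · log₁₀[(Σ P·[cation]ₒ + Σ P·[anion]ᵢ) / (Σ P·[cation]ᵢ + Σ P·[anion]ₒ)]
Numerator = 1×9.06 + 12×110 + 0.23×22.4 = 1334
Denominator = 1×153 + 12×9.01 + 0.23×97.0 = 283.4
Vm = 57.6 · log₁₀(4.7074) = 57.6 × (0.6728) = 38.75 mV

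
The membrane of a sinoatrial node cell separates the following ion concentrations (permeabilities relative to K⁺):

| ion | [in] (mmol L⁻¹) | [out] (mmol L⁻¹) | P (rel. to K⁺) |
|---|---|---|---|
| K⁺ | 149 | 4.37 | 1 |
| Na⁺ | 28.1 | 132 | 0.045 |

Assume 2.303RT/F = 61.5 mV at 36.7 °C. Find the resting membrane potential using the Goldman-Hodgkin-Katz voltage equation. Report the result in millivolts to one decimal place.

-71.6 mV

Vm = 61.5 · log₁₀[(Σ P·[cation]ₒ + Σ P·[anion]ᵢ) / (Σ P·[cation]ᵢ + Σ P·[anion]ₒ)]
Numerator = 1×4.37 + 0.045×132 = 10.31
Denominator = 1×149 + 0.045×28.1 = 150.3
Vm = 61.5 · log₁₀(0.068612) = 61.5 × (-1.1636) = -71.56 mV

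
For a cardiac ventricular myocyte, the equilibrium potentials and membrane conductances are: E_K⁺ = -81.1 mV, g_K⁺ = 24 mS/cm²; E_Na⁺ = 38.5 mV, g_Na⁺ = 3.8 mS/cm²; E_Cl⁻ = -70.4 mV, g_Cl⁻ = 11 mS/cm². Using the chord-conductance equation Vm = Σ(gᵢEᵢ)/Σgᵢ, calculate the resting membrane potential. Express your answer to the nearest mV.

Σ gᵢEᵢ = 24·(-81.1) + 3.8·(38.5) + 11·(-70.4) = -2574.50
Σ gᵢ = 24 + 3.8 + 11 = 38.8
Vm = -2574.50 / 38.8 = -66.35 mV

-66 mV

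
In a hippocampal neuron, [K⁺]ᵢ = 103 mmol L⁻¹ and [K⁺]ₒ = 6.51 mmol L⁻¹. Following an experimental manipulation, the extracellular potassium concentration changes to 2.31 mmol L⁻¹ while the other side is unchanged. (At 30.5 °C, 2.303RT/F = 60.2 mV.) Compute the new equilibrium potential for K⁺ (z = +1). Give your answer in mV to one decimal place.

After the shift: [K⁺]_out = 2.31, [K⁺]_in = 103 mmol L⁻¹.
E_new = (60.2/1)·log₁₀(2.31/103) = 60.20 · (-1.6492) = -99.28 mV

-99.3 mV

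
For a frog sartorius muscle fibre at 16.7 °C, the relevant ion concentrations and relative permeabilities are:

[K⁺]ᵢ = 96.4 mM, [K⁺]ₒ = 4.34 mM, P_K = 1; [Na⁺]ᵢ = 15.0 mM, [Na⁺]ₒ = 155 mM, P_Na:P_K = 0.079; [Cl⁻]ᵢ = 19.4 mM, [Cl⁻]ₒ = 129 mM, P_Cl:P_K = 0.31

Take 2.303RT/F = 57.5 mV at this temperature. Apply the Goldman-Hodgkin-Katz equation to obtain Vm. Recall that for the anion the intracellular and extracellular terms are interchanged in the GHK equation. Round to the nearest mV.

Vm = 57.5 · log₁₀[(Σ P·[cation]ₒ + Σ P·[anion]ᵢ) / (Σ P·[cation]ᵢ + Σ P·[anion]ₒ)]
Numerator = 1×4.34 + 0.079×155 + 0.31×19.4 = 22.6
Denominator = 1×96.4 + 0.079×15.0 + 0.31×129 = 137.6
Vm = 57.5 · log₁₀(0.16427) = 57.5 × (-0.7845) = -45.11 mV

-45 mV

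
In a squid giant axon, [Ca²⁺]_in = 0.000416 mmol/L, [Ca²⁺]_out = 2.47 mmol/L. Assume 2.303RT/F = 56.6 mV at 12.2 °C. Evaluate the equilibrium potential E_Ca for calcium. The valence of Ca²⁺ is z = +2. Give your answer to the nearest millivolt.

107 mV

E = (56.6/z) · log₁₀([Ca²⁺]_out/[Ca²⁺]_in) with z = +2.
= (56.6/2) · log₁₀(2.47/0.000416) = 28.30 · log₁₀(5938)
= 28.30 · (3.7736) = 106.79 mV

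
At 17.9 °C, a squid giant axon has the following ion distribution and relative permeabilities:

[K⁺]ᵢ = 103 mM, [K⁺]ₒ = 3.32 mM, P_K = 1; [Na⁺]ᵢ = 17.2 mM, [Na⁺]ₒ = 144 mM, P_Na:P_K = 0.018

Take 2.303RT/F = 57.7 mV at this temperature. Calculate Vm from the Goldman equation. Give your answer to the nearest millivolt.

Vm = 57.7 · log₁₀[(Σ P·[cation]ₒ + Σ P·[anion]ᵢ) / (Σ P·[cation]ᵢ + Σ P·[anion]ₒ)]
Numerator = 1×3.32 + 0.018×144 = 5.912
Denominator = 1×103 + 0.018×17.2 = 103.3
Vm = 57.7 · log₁₀(0.057226) = 57.7 × (-1.2424) = -71.69 mV

-72 mV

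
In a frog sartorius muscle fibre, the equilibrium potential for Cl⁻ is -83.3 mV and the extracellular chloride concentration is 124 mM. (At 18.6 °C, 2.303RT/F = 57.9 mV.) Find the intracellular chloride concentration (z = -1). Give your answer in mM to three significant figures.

Nernst: E = (57.9/-1) · log₁₀([out]/[in]), so log₁₀([out]/[in]) = -83.3 × -1 / 57.9 = 1.4387.
[out]/[in] = 10^(1.4387) = 27.46.
[in] = 124 / 27.46 = 4.516 mM.

4.52 mM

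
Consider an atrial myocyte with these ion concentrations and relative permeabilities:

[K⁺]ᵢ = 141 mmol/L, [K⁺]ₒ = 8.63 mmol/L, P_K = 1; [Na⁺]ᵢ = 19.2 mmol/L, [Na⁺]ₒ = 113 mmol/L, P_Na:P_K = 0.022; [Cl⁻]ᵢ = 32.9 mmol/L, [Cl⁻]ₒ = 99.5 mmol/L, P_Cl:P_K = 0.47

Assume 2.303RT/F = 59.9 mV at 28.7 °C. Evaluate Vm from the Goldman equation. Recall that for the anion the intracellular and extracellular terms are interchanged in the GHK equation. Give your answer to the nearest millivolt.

Vm = 59.9 · log₁₀[(Σ P·[cation]ₒ + Σ P·[anion]ᵢ) / (Σ P·[cation]ᵢ + Σ P·[anion]ₒ)]
Numerator = 1×8.63 + 0.022×113 + 0.47×32.9 = 26.58
Denominator = 1×141 + 0.022×19.2 + 0.47×99.5 = 188.2
Vm = 59.9 · log₁₀(0.14124) = 59.9 × (-0.8501) = -50.92 mV

-51 mV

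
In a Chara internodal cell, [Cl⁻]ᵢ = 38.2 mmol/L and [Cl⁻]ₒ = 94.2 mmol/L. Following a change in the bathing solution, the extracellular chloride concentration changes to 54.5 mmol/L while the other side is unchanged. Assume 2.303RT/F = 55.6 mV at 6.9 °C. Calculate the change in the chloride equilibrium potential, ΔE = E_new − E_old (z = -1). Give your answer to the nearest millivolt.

13 mV

E_old = (55.6/-1)·log₁₀(94.2/38.2) = -21.79 mV
E_new = (55.6/-1)·log₁₀(54.5/38.2) = -8.58 mV
ΔE = -8.58 − (-21.79) = 13.21 mV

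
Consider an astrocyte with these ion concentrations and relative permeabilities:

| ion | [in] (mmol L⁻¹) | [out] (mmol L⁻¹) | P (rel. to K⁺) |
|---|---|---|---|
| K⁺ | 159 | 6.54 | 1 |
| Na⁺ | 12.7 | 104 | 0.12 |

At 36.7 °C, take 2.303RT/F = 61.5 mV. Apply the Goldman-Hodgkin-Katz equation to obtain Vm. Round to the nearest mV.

-57 mV

Vm = 61.5 · log₁₀[(Σ P·[cation]ₒ + Σ P·[anion]ᵢ) / (Σ P·[cation]ᵢ + Σ P·[anion]ₒ)]
Numerator = 1×6.54 + 0.12×104 = 19.02
Denominator = 1×159 + 0.12×12.7 = 160.5
Vm = 61.5 · log₁₀(0.11849) = 61.5 × (-0.9263) = -56.97 mV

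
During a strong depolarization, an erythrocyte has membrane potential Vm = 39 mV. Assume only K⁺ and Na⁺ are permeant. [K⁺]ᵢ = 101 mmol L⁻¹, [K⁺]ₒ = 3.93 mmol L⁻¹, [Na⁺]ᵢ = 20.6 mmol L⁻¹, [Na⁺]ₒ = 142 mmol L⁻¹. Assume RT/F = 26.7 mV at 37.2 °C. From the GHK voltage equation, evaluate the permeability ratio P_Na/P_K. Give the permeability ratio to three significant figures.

8.10

Let α = P_Na/P_K. GHK: Vm = 26.7·ln[(Kₒ + α·Naₒ)/(Kᵢ + α·Naᵢ)].
e^(Vm/26.7) = e^(39.0/26.7) = 4.3089
So 4.3089·(Kᵢ + α·Naᵢ) = Kₒ + α·Naₒ → α = (4.3089·101.0 − 3.93) / (142.0 − 4.3089·20.6)
α = (435.2 − 3.93) / (142.0 − 88.76) = 431.3/53.24 = 8.101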